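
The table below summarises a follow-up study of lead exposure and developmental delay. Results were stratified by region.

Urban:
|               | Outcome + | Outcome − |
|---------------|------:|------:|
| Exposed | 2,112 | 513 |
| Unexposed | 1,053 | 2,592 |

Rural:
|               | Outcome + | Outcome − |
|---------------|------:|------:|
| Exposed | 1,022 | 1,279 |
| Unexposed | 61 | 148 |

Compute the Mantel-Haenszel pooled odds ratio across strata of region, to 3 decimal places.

7.961

OR_MH = Σ(aᵢdᵢ/nᵢ) / Σ(bᵢcᵢ/nᵢ), where nᵢ is the stratum total.
Stratum 1 (Urban): n = 6270; a·d/n = 2112·2592/6270 = 873.0947; b·c/n = 513·1053/6270 = 86.1545
Stratum 2 (Rural): n = 2510; a·d/n = 1022·148/2510 = 60.2614; b·c/n = 1279·61/2510 = 31.0833
OR_MH = (873.0947 + 60.2614) / (86.1545 + 31.0833) = 933.3561 / 117.2378 = 7.96122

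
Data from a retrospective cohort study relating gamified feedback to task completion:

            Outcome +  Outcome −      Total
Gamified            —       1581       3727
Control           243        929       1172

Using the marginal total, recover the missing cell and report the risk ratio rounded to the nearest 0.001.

2.777

The missing cell is in the exposed row: 3727 − 1581 = 2146.
So a = 2146, b = 1581, c = 243, d = 929.
RR = [a/(a+b)] / [c/(c+d)] = (2146/3727) / (243/1172) = 0.57580/0.20734 = 2.77710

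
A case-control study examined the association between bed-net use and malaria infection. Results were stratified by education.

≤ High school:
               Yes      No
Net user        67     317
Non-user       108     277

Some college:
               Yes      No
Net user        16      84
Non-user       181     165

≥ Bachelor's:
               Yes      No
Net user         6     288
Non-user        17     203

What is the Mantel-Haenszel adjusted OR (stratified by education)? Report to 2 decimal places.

OR_MH = Σ(aᵢdᵢ/nᵢ) / Σ(bᵢcᵢ/nᵢ), where nᵢ is the stratum total.
Stratum 1 (≤ High school): n = 769; a·d/n = 67·277/769 = 24.1339; b·c/n = 317·108/769 = 44.5202
Stratum 2 (Some college): n = 446; a·d/n = 16·165/446 = 5.9193; b·c/n = 84·181/446 = 34.0897
Stratum 3 (≥ Bachelor's): n = 514; a·d/n = 6·203/514 = 2.3696; b·c/n = 288·17/514 = 9.5253
OR_MH = (24.1339 + 5.9193 + 2.3696) / (44.5202 + 34.0897 + 9.5253) = 32.4229 / 88.1351 = 0.36788

0.37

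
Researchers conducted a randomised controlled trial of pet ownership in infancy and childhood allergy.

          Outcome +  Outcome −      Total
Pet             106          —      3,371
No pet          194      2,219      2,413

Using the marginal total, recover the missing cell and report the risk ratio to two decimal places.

0.39

The missing cell is in the exposed row: 3371 − 106 = 3265.
So a = 106, b = 3265, c = 194, d = 2219.
RR = [a/(a+b)] / [c/(c+d)] = (106/3371) / (194/2413) = 0.03144/0.08040 = 0.39111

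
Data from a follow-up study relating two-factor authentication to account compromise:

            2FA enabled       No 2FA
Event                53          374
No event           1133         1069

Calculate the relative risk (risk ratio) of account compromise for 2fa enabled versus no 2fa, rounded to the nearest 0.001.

Reading the table with exposure as columns: a = 53 (2FA enabled, case), b = 1133 (2FA enabled, non-case), c = 374 (No 2FA, case), d = 1069.
Risk in exposed = 53/1186 = 0.04469; risk in unexposed = 374/1443 = 0.25918.
RR = 0.04469 / 0.25918 = 0.17242
The risk is 83% lower among the exposed than among the unexposed.

0.172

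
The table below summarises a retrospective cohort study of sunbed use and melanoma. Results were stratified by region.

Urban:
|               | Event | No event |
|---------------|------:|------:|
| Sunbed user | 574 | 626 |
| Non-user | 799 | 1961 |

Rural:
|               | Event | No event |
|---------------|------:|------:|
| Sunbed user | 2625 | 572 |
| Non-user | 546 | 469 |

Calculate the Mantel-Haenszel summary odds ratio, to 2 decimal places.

OR_MH = Σ(aᵢdᵢ/nᵢ) / Σ(bᵢcᵢ/nᵢ), where nᵢ is the stratum total.
Stratum 1 (Urban): n = 3960; a·d/n = 574·1961/3960 = 284.2460; b·c/n = 626·799/3960 = 126.3066
Stratum 2 (Rural): n = 4212; a·d/n = 2625·469/4212 = 292.2899; b·c/n = 572·546/4212 = 74.1481
OR_MH = (284.2460 + 292.2899) / (126.3066 + 74.1481) = 576.5358 / 200.4547 = 2.87614

2.88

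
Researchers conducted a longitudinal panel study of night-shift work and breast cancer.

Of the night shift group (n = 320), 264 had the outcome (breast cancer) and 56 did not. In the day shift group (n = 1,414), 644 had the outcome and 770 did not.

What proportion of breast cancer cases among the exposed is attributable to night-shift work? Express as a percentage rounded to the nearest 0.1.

44.8

From the description: a = 264, b = 56, c = 644, d = 770.
Risk in exposed = 264/320 = 0.82500; risk in unexposed = 644/1414 = 0.45545.
RR = 0.82500/0.45545 = 1.81141
AR% = (RR − 1)/RR × 100 = (1.81141 − 1)/1.81141 × 100 = 44.7945%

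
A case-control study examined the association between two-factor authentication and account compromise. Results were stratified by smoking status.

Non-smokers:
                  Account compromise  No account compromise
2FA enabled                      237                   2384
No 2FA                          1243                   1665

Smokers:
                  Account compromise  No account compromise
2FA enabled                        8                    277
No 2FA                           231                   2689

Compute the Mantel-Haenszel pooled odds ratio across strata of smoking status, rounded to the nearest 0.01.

OR_MH = Σ(aᵢdᵢ/nᵢ) / Σ(bᵢcᵢ/nᵢ), where nᵢ is the stratum total.
Stratum 1 (Non-smokers): n = 5529; a·d/n = 237·1665/5529 = 71.3700; b·c/n = 2384·1243/5529 = 535.9580
Stratum 2 (Smokers): n = 3205; a·d/n = 8·2689/3205 = 6.7120; b·c/n = 277·231/3205 = 19.9647
OR_MH = (71.3700 + 6.7120) / (535.9580 + 19.9647) = 78.0821 / 555.9228 = 0.14045

0.14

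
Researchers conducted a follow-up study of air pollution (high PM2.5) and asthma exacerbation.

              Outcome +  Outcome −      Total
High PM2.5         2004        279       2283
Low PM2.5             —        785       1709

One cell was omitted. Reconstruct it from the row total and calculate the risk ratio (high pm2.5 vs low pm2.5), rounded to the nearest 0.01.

The missing cell is in the unexposed row: 1709 − 785 = 924.
So a = 2004, b = 279, c = 924, d = 785.
RR = [a/(a+b)] / [c/(c+d)] = (2004/2283) / (924/1709) = 0.87779/0.54067 = 1.62354

1.62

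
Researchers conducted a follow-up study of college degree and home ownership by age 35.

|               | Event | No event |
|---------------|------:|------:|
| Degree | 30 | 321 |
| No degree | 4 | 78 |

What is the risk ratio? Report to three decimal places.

1.752

Cells: a = 30, b = 321, c = 4, d = 78.
Risk in exposed = 30/351 = 0.08547; risk in unexposed = 4/82 = 0.04878.
RR = 0.08547 / 0.04878 = 1.75214
The risk among the exposed is 1.75 times that among the unexposed.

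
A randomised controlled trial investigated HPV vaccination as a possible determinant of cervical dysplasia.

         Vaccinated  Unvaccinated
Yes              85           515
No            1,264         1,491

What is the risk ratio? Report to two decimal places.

Reading the table with exposure as columns: a = 85 (Vaccinated, case), b = 1264 (Vaccinated, non-case), c = 515 (Unvaccinated, case), d = 1491.
Risk in exposed = 85/1349 = 0.06301; risk in unexposed = 515/2006 = 0.25673.
RR = 0.06301 / 0.25673 = 0.24543
The risk is 75% lower among the exposed than among the unexposed.

0.25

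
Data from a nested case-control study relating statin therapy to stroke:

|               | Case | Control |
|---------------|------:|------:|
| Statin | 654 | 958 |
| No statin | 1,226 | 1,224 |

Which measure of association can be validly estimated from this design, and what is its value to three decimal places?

0.682

Cells: a = 654, b = 958, c = 1226, d = 1224.
This is a nested case-control study: participants were sampled on outcome status, so risks in the source population cannot be estimated directly — relative risk is not valid here. The odds ratio is the appropriate measure.
OR = (a·d)/(b·c) = (654 × 1224) / (958 × 1226) = 800496 / 1174508 = 0.68156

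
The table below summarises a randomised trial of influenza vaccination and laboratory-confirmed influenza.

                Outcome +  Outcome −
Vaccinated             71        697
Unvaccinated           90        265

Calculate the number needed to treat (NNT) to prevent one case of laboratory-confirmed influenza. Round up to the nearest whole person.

Risk in treated group = 71/768 = 0.09245; risk in control = 90/355 = 0.25352.
Absolute risk reduction = 0.25352 − 0.09245 = 0.16107
NNT = 1 / ARR = 1 / 0.16107 = 6.208 → round up → 7

7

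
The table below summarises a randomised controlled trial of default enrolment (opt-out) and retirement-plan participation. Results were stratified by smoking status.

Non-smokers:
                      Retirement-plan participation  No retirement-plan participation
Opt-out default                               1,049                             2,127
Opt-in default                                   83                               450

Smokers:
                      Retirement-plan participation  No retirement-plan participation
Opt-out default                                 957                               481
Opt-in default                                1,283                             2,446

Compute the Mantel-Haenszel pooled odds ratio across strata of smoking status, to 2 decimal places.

3.47

OR_MH = Σ(aᵢdᵢ/nᵢ) / Σ(bᵢcᵢ/nᵢ), where nᵢ is the stratum total.
Stratum 1 (Non-smokers): n = 3709; a·d/n = 1049·450/3709 = 127.2715; b·c/n = 2127·83/3709 = 47.5980
Stratum 2 (Smokers): n = 5167; a·d/n = 957·2446/5167 = 453.0331; b·c/n = 481·1283/5167 = 119.4355
OR_MH = (127.2715 + 453.0331) / (47.5980 + 119.4355) = 580.3046 / 167.0335 = 3.47418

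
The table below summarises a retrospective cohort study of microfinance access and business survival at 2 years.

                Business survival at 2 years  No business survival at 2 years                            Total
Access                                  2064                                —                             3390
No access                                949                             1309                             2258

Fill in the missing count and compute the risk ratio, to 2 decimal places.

1.45

The missing cell is in the exposed row: 3390 − 2064 = 1326.
So a = 2064, b = 1326, c = 949, d = 1309.
RR = [a/(a+b)] / [c/(c+d)] = (2064/3390) / (949/2258) = 0.60885/0.42028 = 1.44866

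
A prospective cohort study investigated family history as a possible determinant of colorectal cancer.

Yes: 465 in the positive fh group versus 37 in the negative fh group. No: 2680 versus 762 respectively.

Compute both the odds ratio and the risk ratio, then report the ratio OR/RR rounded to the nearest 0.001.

1.119

From the description: a = 465, b = 2680, c = 37, d = 762.
OR = (465·762)/(2680·37) = 354330/99160 = 3.57332
Risk in exposed = 465/3145 = 0.14785; risk in unexposed = 37/799 = 0.04631; RR = 3.19284
OR/RR = 3.57332 / 3.19284 = 1.11916
The outcome is not rare, so the OR lies further from 1 than the RR.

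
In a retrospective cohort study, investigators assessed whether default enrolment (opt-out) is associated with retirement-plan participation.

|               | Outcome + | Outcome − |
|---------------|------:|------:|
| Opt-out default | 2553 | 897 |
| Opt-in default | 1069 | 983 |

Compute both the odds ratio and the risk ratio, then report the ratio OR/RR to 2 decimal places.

1.84

Cells: a = 2553, b = 897, c = 1069, d = 983.
OR = (2553·983)/(897·1069) = 2509599/958893 = 2.61718
Risk in exposed = 2553/3450 = 0.74000; risk in unexposed = 1069/2052 = 0.52096; RR = 1.42047
OR/RR = 2.61718 / 1.42047 = 1.84248
The outcome is not rare, so the OR lies further from 1 than the RR.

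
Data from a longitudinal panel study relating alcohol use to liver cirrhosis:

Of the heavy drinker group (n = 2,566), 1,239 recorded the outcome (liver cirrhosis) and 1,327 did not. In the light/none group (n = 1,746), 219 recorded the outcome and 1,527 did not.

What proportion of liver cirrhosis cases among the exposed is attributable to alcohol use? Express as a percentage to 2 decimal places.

74.02

From the description: a = 1239, b = 1327, c = 219, d = 1527.
Risk in exposed = 1239/2566 = 0.48285; risk in unexposed = 219/1746 = 0.12543.
RR = 0.48285/0.12543 = 3.84959
AR% = (RR − 1)/RR × 100 = (3.84959 − 1)/3.84959 × 100 = 74.0232%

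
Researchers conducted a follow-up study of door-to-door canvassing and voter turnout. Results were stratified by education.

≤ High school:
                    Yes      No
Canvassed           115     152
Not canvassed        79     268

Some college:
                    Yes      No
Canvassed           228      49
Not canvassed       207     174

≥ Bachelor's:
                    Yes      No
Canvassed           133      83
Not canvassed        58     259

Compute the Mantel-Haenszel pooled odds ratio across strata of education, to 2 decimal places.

OR_MH = Σ(aᵢdᵢ/nᵢ) / Σ(bᵢcᵢ/nᵢ), where nᵢ is the stratum total.
Stratum 1 (≤ High school): n = 614; a·d/n = 115·268/614 = 50.1954; b·c/n = 152·79/614 = 19.5570
Stratum 2 (Some college): n = 658; a·d/n = 228·174/658 = 60.2918; b·c/n = 49·207/658 = 15.4149
Stratum 3 (≥ Bachelor's): n = 533; a·d/n = 133·259/533 = 64.6285; b·c/n = 83·58/533 = 9.0319
OR_MH = (50.1954 + 60.2918 + 64.6285) / (19.5570 + 15.4149 + 9.0319) = 175.1158 / 44.0038 = 3.97956

3.98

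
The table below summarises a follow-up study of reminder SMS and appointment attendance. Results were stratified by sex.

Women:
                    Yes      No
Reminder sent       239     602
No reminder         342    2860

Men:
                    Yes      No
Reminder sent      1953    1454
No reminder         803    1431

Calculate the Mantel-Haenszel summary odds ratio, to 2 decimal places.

2.58

OR_MH = Σ(aᵢdᵢ/nᵢ) / Σ(bᵢcᵢ/nᵢ), where nᵢ is the stratum total.
Stratum 1 (Women): n = 4043; a·d/n = 239·2860/4043 = 169.0675; b·c/n = 602·342/4043 = 50.9236
Stratum 2 (Men): n = 5641; a·d/n = 1953·1431/5641 = 495.4340; b·c/n = 1454·803/5641 = 206.9778
OR_MH = (169.0675 + 495.4340) / (50.9236 + 206.9778) = 664.5015 / 257.9014 = 2.57657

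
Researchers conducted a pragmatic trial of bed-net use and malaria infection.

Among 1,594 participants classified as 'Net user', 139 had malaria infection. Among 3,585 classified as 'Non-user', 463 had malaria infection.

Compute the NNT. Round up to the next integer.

24

Risk in treated group = 139/1594 = 0.08720; risk in control = 463/3585 = 0.12915.
Absolute risk reduction = 0.12915 − 0.08720 = 0.04195
NNT = 1 / ARR = 1 / 0.04195 = 23.839 → round up → 24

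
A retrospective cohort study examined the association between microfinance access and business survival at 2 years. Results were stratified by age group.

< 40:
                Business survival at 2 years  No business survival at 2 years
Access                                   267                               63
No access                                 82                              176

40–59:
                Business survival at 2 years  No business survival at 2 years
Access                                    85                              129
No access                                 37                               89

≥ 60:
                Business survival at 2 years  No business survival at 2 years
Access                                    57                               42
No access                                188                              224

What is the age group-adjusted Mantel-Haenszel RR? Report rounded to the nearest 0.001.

1.841

RR_MH = Σ(aᵢ·n₀ᵢ/nᵢ) / Σ(cᵢ·n₁ᵢ/nᵢ), with n₁ᵢ = aᵢ+bᵢ (exposed), n₀ᵢ = cᵢ+dᵢ (unexposed), nᵢ = n₁ᵢ+n₀ᵢ.
Stratum 1 (< 40): n₁ = 330, n₀ = 258, n = 588; a·n₀/n = 267·258/588 = 117.1531; c·n₁/n = 82·330/588 = 46.0204
Stratum 2 (40–59): n₁ = 214, n₀ = 126, n = 340; a·n₀/n = 85·126/340 = 31.5000; c·n₁/n = 37·214/340 = 23.2882
Stratum 3 (≥ 60): n₁ = 99, n₀ = 412, n = 511; a·n₀/n = 57·412/511 = 45.9569; c·n₁/n = 188·99/511 = 36.4227
RR_MH = (117.1531 + 31.5000 + 45.9569) / (46.0204 + 23.2882 + 36.4227) = 194.6100 / 105.7313 = 1.84061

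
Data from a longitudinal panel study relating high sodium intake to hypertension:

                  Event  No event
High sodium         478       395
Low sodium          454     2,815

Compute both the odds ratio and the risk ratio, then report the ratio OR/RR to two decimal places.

Cells: a = 478, b = 395, c = 454, d = 2815.
OR = (478·2815)/(395·454) = 1345570/179330 = 7.50332
Risk in exposed = 478/873 = 0.54754; risk in unexposed = 454/3269 = 0.13888; RR = 3.94251
OR/RR = 7.50332 / 3.94251 = 1.90318
The outcome is not rare, so the OR lies further from 1 than the RR.

1.90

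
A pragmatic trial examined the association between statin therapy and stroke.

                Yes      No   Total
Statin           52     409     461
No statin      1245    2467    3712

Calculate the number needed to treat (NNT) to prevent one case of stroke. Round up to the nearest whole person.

5

Risk in treated group = 52/461 = 0.11280; risk in control = 1245/3712 = 0.33540.
Absolute risk reduction = 0.33540 − 0.11280 = 0.22260
NNT = 1 / ARR = 1 / 0.22260 = 4.492 → round up → 5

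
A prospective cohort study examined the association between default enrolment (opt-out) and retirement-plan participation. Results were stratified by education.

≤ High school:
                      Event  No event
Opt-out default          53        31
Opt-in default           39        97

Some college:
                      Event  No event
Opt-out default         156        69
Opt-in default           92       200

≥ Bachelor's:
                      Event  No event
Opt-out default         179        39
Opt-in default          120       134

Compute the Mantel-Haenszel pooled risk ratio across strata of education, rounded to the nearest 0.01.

RR_MH = Σ(aᵢ·n₀ᵢ/nᵢ) / Σ(cᵢ·n₁ᵢ/nᵢ), with n₁ᵢ = aᵢ+bᵢ (exposed), n₀ᵢ = cᵢ+dᵢ (unexposed), nᵢ = n₁ᵢ+n₀ᵢ.
Stratum 1 (≤ High school): n₁ = 84, n₀ = 136, n = 220; a·n₀/n = 53·136/220 = 32.7636; c·n₁/n = 39·84/220 = 14.8909
Stratum 2 (Some college): n₁ = 225, n₀ = 292, n = 517; a·n₀/n = 156·292/517 = 88.1083; c·n₁/n = 92·225/517 = 40.0387
Stratum 3 (≥ Bachelor's): n₁ = 218, n₀ = 254, n = 472; a·n₀/n = 179·254/472 = 96.3263; c·n₁/n = 120·218/472 = 55.4237
RR_MH = (32.7636 + 88.1083 + 96.3263) / (14.8909 + 40.0387 + 55.4237) = 217.1982 / 110.3533 = 1.96821

1.97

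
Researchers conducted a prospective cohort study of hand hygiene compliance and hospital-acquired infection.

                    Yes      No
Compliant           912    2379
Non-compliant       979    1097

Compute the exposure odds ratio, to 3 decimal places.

0.430

Cells: a = 912, b = 2379, c = 979, d = 1097.
OR = (a·d)/(b·c) = (912 × 1097) / (2379 × 979) = 1000464 / 2329041 = 0.42956
Exposure is associated with lower odds of hospital-acquired infection (OR = 0.43 < 1).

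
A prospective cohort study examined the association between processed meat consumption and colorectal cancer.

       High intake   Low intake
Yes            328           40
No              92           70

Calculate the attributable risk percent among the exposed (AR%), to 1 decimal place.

Reading the table with exposure as columns: a = 328 (High intake, case), b = 92 (High intake, non-case), c = 40 (Low intake, case), d = 70.
Risk in exposed = 328/420 = 0.78095; risk in unexposed = 40/110 = 0.36364.
RR = 0.78095/0.36364 = 2.14762
AR% = (RR − 1)/RR × 100 = (2.14762 − 1)/2.14762 × 100 = 53.4368%

53.4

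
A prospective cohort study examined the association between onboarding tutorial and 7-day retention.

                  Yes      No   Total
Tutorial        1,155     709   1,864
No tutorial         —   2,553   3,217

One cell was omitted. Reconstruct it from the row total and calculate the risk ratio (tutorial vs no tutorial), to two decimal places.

3.00

The missing cell is in the unexposed row: 3217 − 2553 = 664.
So a = 1155, b = 709, c = 664, d = 2553.
RR = [a/(a+b)] / [c/(c+d)] = (1155/1864) / (664/3217) = 0.61964/0.20640 = 3.00206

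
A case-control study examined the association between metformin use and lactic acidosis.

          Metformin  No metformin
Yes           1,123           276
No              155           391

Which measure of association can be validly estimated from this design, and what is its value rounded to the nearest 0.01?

Reading the table with exposure as columns: a = 1123 (Metformin, case), b = 155 (Metformin, non-case), c = 276 (No metformin, case), d = 391.
This is a case-control study: participants were sampled on outcome status, so risks in the source population cannot be estimated directly — relative risk is not valid here. The odds ratio is the appropriate measure.
OR = (a·d)/(b·c) = (1123 × 391) / (155 × 276) = 439093 / 42780 = 10.26398

10.26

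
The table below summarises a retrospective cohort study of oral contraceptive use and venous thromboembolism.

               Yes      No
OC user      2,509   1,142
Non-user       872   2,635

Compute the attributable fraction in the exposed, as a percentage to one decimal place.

63.8

Cells: a = 2509, b = 1142, c = 872, d = 2635.
Risk in exposed = 2509/3651 = 0.68721; risk in unexposed = 872/3507 = 0.24865.
RR = 0.68721/0.24865 = 2.76381
AR% = (RR − 1)/RR × 100 = (2.76381 − 1)/2.76381 × 100 = 63.8181%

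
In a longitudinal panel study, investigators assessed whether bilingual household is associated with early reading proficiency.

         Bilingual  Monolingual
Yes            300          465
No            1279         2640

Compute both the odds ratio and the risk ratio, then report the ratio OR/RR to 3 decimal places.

Reading the table with exposure as columns: a = 300 (Bilingual, case), b = 1279 (Bilingual, non-case), c = 465 (Monolingual, case), d = 2640.
OR = (300·2640)/(1279·465) = 792000/594735 = 1.33169
Risk in exposed = 300/1579 = 0.18999; risk in unexposed = 465/3105 = 0.14976; RR = 1.26867
OR/RR = 1.33169 / 1.26867 = 1.04967
The outcome is not rare, so the OR lies further from 1 than the RR.

1.050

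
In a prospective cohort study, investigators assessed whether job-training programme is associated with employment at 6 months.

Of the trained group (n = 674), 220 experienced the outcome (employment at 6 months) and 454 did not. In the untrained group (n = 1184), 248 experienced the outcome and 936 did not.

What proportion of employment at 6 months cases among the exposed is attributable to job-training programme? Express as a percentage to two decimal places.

From the description: a = 220, b = 454, c = 248, d = 936.
Risk in exposed = 220/674 = 0.32641; risk in unexposed = 248/1184 = 0.20946.
RR = 0.32641/0.20946 = 1.55834
AR% = (RR − 1)/RR × 100 = (1.55834 − 1)/1.55834 × 100 = 35.8292%

35.83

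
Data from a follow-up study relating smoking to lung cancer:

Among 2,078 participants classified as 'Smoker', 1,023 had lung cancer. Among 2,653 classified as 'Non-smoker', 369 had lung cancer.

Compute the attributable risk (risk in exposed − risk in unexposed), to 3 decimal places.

From the description: a = 1023, b = 1055, c = 369, d = 2284.
Risk in exposed = 1023/2078 = 0.492300; risk in unexposed = 369/2653 = 0.139088.
Risk difference = 0.492300 − 0.139088 = 0.353212

0.353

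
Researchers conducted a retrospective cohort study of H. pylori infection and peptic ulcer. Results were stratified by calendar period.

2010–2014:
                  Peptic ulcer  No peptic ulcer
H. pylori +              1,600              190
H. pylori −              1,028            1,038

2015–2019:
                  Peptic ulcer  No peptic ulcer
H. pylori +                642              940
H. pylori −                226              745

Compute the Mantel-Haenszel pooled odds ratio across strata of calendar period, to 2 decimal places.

4.62

OR_MH = Σ(aᵢdᵢ/nᵢ) / Σ(bᵢcᵢ/nᵢ), where nᵢ is the stratum total.
Stratum 1 (2010–2014): n = 3856; a·d/n = 1600·1038/3856 = 430.7054; b·c/n = 190·1028/3856 = 50.6535
Stratum 2 (2015–2019): n = 2553; a·d/n = 642·745/2553 = 187.3443; b·c/n = 940·226/2553 = 83.2119
OR_MH = (430.7054 + 187.3443) / (50.6535 + 83.2119) = 618.0497 / 133.8654 = 4.61695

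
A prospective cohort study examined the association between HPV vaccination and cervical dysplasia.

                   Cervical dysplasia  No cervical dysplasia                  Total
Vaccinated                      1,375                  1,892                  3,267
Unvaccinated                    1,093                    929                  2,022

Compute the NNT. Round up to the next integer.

9

Risk in treated group = 1375/3267 = 0.42088; risk in control = 1093/2022 = 0.54055.
Absolute risk reduction = 0.54055 − 0.42088 = 0.11968
NNT = 1 / ARR = 1 / 0.11968 = 8.356 → round up → 9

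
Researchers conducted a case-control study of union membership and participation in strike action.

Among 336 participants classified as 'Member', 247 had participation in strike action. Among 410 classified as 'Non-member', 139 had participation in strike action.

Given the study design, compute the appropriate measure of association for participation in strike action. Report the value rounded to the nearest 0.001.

From the description: a = 247, b = 89, c = 139, d = 271.
This is a case-control study: participants were sampled on outcome status, so risks in the source population cannot be estimated directly — relative risk is not valid here. The odds ratio is the appropriate measure.
OR = (a·d)/(b·c) = (247 × 271) / (89 × 139) = 66937 / 12371 = 5.41080

5.411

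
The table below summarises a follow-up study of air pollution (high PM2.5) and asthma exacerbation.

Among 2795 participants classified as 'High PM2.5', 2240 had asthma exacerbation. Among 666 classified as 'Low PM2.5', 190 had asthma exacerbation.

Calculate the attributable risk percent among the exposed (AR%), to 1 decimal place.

From the description: a = 2240, b = 555, c = 190, d = 476.
Risk in exposed = 2240/2795 = 0.80143; risk in unexposed = 190/666 = 0.28529.
RR = 0.80143/0.28529 = 2.80923
AR% = (RR − 1)/RR × 100 = (2.80923 − 1)/2.80923 × 100 = 64.4030%

64.4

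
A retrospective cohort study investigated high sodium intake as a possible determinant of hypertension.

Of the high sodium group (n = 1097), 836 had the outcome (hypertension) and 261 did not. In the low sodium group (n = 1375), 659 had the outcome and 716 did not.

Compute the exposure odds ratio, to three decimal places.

3.480

From the description: a = 836, b = 261, c = 659, d = 716.
OR = (a·d)/(b·c) = (836 × 716) / (261 × 659) = 598576 / 171999 = 3.48011
The odds of hypertension are about 3.48 times as high in the high sodium group.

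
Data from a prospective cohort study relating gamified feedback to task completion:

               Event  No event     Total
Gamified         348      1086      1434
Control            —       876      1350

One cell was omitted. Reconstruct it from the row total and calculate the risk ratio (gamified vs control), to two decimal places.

0.69

The missing cell is in the unexposed row: 1350 − 876 = 474.
So a = 348, b = 1086, c = 474, d = 876.
RR = [a/(a+b)] / [c/(c+d)] = (348/1434) / (474/1350) = 0.24268/0.35111 = 0.69117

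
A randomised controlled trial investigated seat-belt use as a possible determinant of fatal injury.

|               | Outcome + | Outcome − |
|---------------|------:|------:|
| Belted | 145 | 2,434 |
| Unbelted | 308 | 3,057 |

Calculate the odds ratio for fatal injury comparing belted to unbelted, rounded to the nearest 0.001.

Cells: a = 145, b = 2434, c = 308, d = 3057.
OR = (a·d)/(b·c) = (145 × 3057) / (2434 × 308) = 443265 / 749672 = 0.59128
Exposure is associated with lower odds of fatal injury (OR = 0.59 < 1).

0.591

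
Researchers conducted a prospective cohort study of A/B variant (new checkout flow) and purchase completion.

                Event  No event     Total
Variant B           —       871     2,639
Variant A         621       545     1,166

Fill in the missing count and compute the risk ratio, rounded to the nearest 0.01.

1.26

The missing cell is in the exposed row: 2639 − 871 = 1768.
So a = 1768, b = 871, c = 621, d = 545.
RR = [a/(a+b)] / [c/(c+d)] = (1768/2639) / (621/1166) = 0.66995/0.53259 = 1.25791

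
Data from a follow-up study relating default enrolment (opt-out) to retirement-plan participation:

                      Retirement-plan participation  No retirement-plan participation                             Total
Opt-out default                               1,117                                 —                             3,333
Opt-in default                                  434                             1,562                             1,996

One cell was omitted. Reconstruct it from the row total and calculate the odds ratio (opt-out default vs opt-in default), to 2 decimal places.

The missing cell is in the exposed row: 3333 − 1117 = 2216.
So a = 1117, b = 2216, c = 434, d = 1562.
OR = (a·d)/(b·c) = (1117 × 1562) / (2216 × 434) = 1744754 / 961744 = 1.81416

1.81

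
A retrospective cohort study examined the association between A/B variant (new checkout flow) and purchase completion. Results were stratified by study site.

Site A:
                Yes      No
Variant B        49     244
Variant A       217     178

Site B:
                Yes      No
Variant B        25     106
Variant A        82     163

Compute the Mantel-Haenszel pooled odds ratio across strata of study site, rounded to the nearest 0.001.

0.235

OR_MH = Σ(aᵢdᵢ/nᵢ) / Σ(bᵢcᵢ/nᵢ), where nᵢ is the stratum total.
Stratum 1 (Site A): n = 688; a·d/n = 49·178/688 = 12.6773; b·c/n = 244·217/688 = 76.9593
Stratum 2 (Site B): n = 376; a·d/n = 25·163/376 = 10.8378; b·c/n = 106·82/376 = 23.1170
OR_MH = (12.6773 + 10.8378) / (76.9593 + 23.1170) = 23.5151 / 100.0763 = 0.23497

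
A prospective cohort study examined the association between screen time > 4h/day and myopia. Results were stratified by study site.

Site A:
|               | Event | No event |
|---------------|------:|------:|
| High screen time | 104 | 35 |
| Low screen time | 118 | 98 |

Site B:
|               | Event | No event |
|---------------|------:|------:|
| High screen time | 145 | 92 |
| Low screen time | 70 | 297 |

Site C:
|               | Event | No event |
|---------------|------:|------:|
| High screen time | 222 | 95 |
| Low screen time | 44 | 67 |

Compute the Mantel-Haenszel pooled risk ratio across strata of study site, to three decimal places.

RR_MH = Σ(aᵢ·n₀ᵢ/nᵢ) / Σ(cᵢ·n₁ᵢ/nᵢ), with n₁ᵢ = aᵢ+bᵢ (exposed), n₀ᵢ = cᵢ+dᵢ (unexposed), nᵢ = n₁ᵢ+n₀ᵢ.
Stratum 1 (Site A): n₁ = 139, n₀ = 216, n = 355; a·n₀/n = 104·216/355 = 63.2789; c·n₁/n = 118·139/355 = 46.2028
Stratum 2 (Site B): n₁ = 237, n₀ = 367, n = 604; a·n₀/n = 145·367/604 = 88.1043; c·n₁/n = 70·237/604 = 27.4669
Stratum 3 (Site C): n₁ = 317, n₀ = 111, n = 428; a·n₀/n = 222·111/428 = 57.5748; c·n₁/n = 44·317/428 = 32.5888
RR_MH = (63.2789 + 88.1043 + 57.5748) / (46.2028 + 27.4669 + 32.5888) = 208.9579 / 106.2585 = 1.96651

1.967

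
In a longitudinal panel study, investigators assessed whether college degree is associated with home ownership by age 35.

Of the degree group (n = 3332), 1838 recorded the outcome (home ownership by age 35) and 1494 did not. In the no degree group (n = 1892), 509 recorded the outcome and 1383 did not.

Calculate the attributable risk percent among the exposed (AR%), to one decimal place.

51.2

From the description: a = 1838, b = 1494, c = 509, d = 1383.
Risk in exposed = 1838/3332 = 0.55162; risk in unexposed = 509/1892 = 0.26903.
RR = 0.55162/0.26903 = 2.05042
AR% = (RR − 1)/RR × 100 = (2.05042 − 1)/2.05042 × 100 = 51.2296%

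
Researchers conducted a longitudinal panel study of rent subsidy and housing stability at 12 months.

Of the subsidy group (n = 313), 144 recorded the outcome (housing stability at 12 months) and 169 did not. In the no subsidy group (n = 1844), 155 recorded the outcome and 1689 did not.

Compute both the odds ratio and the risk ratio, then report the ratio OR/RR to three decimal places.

From the description: a = 144, b = 169, c = 155, d = 1689.
OR = (144·1689)/(169·155) = 243216/26195 = 9.28483
Risk in exposed = 144/313 = 0.46006; risk in unexposed = 155/1844 = 0.08406; RR = 5.47328
OR/RR = 9.28483 / 5.47328 = 1.69639
The outcome is not rare, so the OR lies further from 1 than the RR.

1.696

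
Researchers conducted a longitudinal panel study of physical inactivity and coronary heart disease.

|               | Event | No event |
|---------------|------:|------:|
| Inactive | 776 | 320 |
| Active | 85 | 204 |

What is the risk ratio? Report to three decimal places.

2.407

Cells: a = 776, b = 320, c = 85, d = 204.
Risk in exposed = 776/1096 = 0.70803; risk in unexposed = 85/289 = 0.29412.
RR = 0.70803 / 0.29412 = 2.40730
The risk among the exposed is 2.41 times that among the unexposed.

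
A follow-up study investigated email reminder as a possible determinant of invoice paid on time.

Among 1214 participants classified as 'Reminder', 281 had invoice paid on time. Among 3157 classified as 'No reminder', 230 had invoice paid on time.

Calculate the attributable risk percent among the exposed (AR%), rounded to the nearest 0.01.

68.53

From the description: a = 281, b = 933, c = 230, d = 2927.
Risk in exposed = 281/1214 = 0.23147; risk in unexposed = 230/3157 = 0.07285.
RR = 0.23147/0.07285 = 3.17713
AR% = (RR − 1)/RR × 100 = (3.17713 − 1)/3.17713 × 100 = 68.5250%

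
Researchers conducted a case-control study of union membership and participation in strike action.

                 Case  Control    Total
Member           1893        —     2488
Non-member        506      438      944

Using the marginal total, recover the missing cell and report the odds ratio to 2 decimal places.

The missing cell is in the exposed row: 2488 − 1893 = 595.
So a = 1893, b = 595, c = 506, d = 438.
OR = (a·d)/(b·c) = (1893 × 438) / (595 × 506) = 829134 / 301070 = 2.75396

2.75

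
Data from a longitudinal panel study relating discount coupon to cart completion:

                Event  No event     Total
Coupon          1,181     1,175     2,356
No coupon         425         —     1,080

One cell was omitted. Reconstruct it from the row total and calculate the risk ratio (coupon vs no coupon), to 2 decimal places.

1.27

The missing cell is in the unexposed row: 1080 − 425 = 655.
So a = 1181, b = 1175, c = 425, d = 655.
RR = [a/(a+b)] / [c/(c+d)] = (1181/2356) / (425/1080) = 0.50127/0.39352 = 1.27382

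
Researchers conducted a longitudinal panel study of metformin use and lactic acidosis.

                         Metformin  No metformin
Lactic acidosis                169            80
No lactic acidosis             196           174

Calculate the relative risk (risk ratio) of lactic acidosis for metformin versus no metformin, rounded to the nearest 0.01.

1.47

Reading the table with exposure as columns: a = 169 (Metformin, case), b = 196 (Metformin, non-case), c = 80 (No metformin, case), d = 174.
Risk in exposed = 169/365 = 0.46301; risk in unexposed = 80/254 = 0.31496.
RR = 0.46301 / 0.31496 = 1.47007
The risk among the exposed is 1.47 times that among the unexposed.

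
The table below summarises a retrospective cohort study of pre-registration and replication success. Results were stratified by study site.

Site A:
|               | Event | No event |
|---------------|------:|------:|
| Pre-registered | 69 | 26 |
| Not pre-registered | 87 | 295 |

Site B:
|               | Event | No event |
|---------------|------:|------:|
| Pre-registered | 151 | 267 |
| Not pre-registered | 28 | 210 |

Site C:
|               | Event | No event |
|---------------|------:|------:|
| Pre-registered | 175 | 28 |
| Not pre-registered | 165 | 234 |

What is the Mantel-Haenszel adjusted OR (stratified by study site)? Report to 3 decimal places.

OR_MH = Σ(aᵢdᵢ/nᵢ) / Σ(bᵢcᵢ/nᵢ), where nᵢ is the stratum total.
Stratum 1 (Site A): n = 477; a·d/n = 69·295/477 = 42.6730; b·c/n = 26·87/477 = 4.7421
Stratum 2 (Site B): n = 656; a·d/n = 151·210/656 = 48.3384; b·c/n = 267·28/656 = 11.3963
Stratum 3 (Site C): n = 602; a·d/n = 175·234/602 = 68.0233; b·c/n = 28·165/602 = 7.6744
OR_MH = (42.6730 + 48.3384 + 68.0233) / (4.7421 + 11.3963 + 7.6744) = 159.0346 / 23.8129 = 6.67851

6.679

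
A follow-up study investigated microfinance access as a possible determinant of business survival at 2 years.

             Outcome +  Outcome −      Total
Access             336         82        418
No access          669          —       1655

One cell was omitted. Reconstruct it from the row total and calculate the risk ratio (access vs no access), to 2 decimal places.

The missing cell is in the unexposed row: 1655 − 669 = 986.
So a = 336, b = 82, c = 669, d = 986.
RR = [a/(a+b)] / [c/(c+d)] = (336/418) / (669/1655) = 0.80383/0.40423 = 1.98854

1.99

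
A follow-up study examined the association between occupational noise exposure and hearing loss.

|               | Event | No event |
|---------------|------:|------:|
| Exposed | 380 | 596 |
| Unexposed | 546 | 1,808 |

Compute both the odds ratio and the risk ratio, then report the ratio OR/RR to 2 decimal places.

Cells: a = 380, b = 596, c = 546, d = 1808.
OR = (380·1808)/(596·546) = 687040/325416 = 2.11127
Risk in exposed = 380/976 = 0.38934; risk in unexposed = 546/2354 = 0.23195; RR = 1.67860
OR/RR = 2.11127 / 1.67860 = 1.25775
The outcome is not rare, so the OR lies further from 1 than the RR.

1.26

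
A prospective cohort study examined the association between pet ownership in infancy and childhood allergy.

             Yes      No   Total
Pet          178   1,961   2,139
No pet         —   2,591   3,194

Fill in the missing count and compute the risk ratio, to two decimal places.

The missing cell is in the unexposed row: 3194 − 2591 = 603.
So a = 178, b = 1961, c = 603, d = 2591.
RR = [a/(a+b)] / [c/(c+d)] = (178/2139) / (603/3194) = 0.08322/0.18879 = 0.44079

0.44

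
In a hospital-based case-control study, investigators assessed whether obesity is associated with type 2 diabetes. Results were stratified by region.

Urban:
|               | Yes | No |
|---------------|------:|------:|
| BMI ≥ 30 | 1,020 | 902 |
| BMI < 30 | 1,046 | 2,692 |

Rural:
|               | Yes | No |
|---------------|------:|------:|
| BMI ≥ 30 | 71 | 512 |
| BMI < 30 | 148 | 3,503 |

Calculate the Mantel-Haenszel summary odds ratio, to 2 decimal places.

2.95

OR_MH = Σ(aᵢdᵢ/nᵢ) / Σ(bᵢcᵢ/nᵢ), where nᵢ is the stratum total.
Stratum 1 (Urban): n = 5660; a·d/n = 1020·2692/5660 = 485.1307; b·c/n = 902·1046/5660 = 166.6947
Stratum 2 (Rural): n = 4234; a·d/n = 71·3503/4234 = 58.7419; b·c/n = 512·148/4234 = 17.8970
OR_MH = (485.1307 + 58.7419) / (166.6947 + 17.8970) = 543.8726 / 184.5917 = 2.94635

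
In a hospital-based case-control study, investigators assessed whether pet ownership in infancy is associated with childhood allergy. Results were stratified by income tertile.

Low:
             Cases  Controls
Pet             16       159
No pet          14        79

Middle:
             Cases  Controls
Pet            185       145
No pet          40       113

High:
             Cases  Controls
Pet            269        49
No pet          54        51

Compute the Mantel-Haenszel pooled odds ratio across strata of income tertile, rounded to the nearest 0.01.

3.03

OR_MH = Σ(aᵢdᵢ/nᵢ) / Σ(bᵢcᵢ/nᵢ), where nᵢ is the stratum total.
Stratum 1 (Low): n = 268; a·d/n = 16·79/268 = 4.7164; b·c/n = 159·14/268 = 8.3060
Stratum 2 (Middle): n = 483; a·d/n = 185·113/483 = 43.2816; b·c/n = 145·40/483 = 12.0083
Stratum 3 (High): n = 423; a·d/n = 269·51/423 = 32.4326; b·c/n = 49·54/423 = 6.2553
OR_MH = (4.7164 + 43.2816 + 32.4326) / (8.3060 + 12.0083 + 6.2553) = 80.4306 / 26.5696 = 3.02717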